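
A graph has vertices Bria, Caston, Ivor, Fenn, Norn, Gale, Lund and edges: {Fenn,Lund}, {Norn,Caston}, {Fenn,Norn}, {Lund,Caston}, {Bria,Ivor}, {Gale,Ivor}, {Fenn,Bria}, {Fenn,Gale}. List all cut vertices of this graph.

Removing Fenn increases the component count from 1 to 2, so Fenn is a cut vertex.
By contrast removing Ivor leaves 1 component; it is not a cut vertex. No other vertex is a cut vertex either.

Fenn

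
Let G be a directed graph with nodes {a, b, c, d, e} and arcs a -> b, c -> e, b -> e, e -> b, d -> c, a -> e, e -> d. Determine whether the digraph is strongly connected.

There is no directed path from e to a, so the graph is not strongly connected.

No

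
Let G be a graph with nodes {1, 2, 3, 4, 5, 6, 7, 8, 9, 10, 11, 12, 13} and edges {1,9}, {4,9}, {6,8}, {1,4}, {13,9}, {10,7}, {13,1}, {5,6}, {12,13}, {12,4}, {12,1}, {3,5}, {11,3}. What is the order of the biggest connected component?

2 is isolated — a component by itself.
Starting from 7 we can reach 7, 10. That is one component of size 2.
Starting from 3 we can reach 3, 5, 6, 8, 11. That is one component of size 5.
Starting from 1 we can reach 1, 4, 9, 12, 13. That is one component of size 5.
The largest has 5 vertices.

5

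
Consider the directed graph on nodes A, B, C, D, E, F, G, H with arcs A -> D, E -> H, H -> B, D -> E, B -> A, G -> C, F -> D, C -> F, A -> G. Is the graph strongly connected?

From D we can reach every vertex (A, B, C, D, E, F, G, H), and every vertex can reach D (A, B, C, D, E, F, G, H). So the whole graph is one strongly connected component.

Yes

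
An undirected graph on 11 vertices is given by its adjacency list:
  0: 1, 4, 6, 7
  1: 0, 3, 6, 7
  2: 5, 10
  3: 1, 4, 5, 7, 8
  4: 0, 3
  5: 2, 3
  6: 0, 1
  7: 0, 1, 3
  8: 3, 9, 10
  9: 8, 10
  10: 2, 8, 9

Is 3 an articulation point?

Deleting 3 raises the number of components from 1 to 2, so 3 is a cut vertex.

Yes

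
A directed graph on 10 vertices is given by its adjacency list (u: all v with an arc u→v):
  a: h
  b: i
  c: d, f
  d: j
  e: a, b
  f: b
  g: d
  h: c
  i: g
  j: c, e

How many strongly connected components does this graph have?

1

{a, b, c, d, e, f, g, h, i, j} are all mutually reachable — one SCC of size 10.
That gives 1 strongly connected component.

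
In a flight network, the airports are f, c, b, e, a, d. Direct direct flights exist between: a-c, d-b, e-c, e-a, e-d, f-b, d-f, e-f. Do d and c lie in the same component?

Yes

From d we can reach a, b, c, d, e, f, which includes c.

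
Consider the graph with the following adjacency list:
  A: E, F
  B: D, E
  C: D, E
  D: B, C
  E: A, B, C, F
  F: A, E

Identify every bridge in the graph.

none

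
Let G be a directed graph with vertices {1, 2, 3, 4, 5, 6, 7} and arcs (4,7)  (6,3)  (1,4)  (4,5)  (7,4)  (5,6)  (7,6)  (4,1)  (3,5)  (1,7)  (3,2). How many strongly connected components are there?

3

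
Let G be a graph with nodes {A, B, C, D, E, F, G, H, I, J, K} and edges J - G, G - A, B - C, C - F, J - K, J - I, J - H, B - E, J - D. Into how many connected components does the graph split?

Starting from B we can reach B, C, E, F. That is one component of size 4.
Starting from A we can reach A, D, G, H, I, J, K. That is one component of size 7.
Total: 2 components.

2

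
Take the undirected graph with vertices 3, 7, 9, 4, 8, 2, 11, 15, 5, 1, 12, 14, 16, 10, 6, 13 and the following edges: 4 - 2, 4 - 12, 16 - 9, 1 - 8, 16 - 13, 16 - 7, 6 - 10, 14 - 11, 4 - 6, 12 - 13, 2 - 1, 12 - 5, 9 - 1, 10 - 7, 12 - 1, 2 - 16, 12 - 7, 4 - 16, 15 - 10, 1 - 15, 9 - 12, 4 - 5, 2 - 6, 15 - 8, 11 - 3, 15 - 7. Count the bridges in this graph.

2

The edges on the cycle 4-2-16-9-1-12-4 are not bridges since each lies on that cycle.
But removing 14 - 11 disconnects 14 from 11; removing 11 - 3 disconnects 11 from 3 — these are bridges.
That makes 2 bridges.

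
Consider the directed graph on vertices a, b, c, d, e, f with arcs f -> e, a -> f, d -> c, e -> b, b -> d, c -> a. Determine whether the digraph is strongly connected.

Yes

From c we can reach every vertex (a, b, c, d, e, f), and every vertex can reach c (a, b, c, d, e, f). So the whole graph is one strongly connected component.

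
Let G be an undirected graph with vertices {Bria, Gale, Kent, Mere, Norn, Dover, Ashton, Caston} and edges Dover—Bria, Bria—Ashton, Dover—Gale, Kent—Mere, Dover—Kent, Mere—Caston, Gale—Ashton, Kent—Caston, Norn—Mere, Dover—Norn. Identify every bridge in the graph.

The edges on the cycle Dover-Norn-Mere-Caston-Kent-Dover are not bridges since each lies on that cycle.
Every edge lies on some cycle, so there are no bridges.

none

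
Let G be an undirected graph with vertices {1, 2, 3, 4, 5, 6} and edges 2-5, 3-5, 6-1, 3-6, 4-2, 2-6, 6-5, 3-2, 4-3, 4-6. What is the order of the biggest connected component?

6

Starting from 1 we can reach 1, 2, 3, 4, 5, 6. That is one component of size 6.
The largest has 6 vertices.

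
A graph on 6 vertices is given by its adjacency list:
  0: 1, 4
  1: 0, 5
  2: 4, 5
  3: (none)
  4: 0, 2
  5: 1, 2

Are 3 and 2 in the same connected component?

No

The component containing 3 is {3}, and 2 is not in it.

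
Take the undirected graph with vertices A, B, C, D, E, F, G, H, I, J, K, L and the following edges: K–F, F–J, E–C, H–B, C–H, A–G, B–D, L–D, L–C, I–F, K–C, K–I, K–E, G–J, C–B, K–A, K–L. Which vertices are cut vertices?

K

Removing K increases the component count from 1 to 2, so K is a cut vertex.
By contrast removing J leaves 1 component; it is not a cut vertex. No other vertex is a cut vertex either.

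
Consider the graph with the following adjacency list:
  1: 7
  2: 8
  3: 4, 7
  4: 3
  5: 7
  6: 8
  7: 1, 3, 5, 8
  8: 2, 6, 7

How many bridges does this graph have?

removing 7-8 disconnects 7 from 8; removing 6-8 disconnects 6 from 8; removing 5-7 disconnects 5 from 7; removing 7-1 disconnects 7 from 1 — these are bridges.
In total 7 edges are bridges.

7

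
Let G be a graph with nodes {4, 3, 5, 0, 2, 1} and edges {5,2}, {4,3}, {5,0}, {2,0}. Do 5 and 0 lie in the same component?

Yes

From 5 we can reach 0, 2, 5, which includes 0.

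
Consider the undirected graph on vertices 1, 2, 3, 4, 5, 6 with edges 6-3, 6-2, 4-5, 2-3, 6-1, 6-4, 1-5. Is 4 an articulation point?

Deleting 4 leaves 1 component (was 1) (its neighbors 5, 6 remain connected to each other), so 4 is not a cut vertex.

No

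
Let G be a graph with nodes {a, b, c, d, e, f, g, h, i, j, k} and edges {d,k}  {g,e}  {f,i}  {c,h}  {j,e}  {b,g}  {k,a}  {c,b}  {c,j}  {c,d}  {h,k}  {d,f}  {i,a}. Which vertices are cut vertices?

Removing c increases the component count from 1 to 2, so c is a cut vertex.
By contrast removing a leaves 1 component; it is not a cut vertex. No other vertex is a cut vertex either.

c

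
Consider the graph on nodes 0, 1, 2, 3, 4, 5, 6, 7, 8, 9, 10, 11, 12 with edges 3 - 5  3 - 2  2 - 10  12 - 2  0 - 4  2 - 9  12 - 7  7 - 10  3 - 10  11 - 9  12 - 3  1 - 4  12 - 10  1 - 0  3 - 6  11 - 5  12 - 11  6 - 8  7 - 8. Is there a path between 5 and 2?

Yes

From 5 we can reach 2, 3, 5, 6, 7, 8, 9, 10, 11, 12, which includes 2.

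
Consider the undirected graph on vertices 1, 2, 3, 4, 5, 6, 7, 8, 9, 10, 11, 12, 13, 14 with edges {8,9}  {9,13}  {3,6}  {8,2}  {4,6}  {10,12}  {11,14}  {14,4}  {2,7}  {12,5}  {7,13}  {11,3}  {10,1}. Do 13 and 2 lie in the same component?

Yes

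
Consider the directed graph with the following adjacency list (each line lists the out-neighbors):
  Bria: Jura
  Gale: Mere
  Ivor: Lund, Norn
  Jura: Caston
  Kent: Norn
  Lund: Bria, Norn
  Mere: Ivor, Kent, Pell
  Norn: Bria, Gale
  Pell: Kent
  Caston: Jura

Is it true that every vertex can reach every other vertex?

No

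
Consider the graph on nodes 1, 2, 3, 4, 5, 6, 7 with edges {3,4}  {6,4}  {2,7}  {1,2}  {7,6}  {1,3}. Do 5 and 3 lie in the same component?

The component containing 5 is {5}, and 3 is not in it.

No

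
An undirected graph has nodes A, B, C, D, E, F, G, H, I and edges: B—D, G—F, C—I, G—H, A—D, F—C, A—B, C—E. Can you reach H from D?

No

The component containing D is {A, B, D}, and H is not in it.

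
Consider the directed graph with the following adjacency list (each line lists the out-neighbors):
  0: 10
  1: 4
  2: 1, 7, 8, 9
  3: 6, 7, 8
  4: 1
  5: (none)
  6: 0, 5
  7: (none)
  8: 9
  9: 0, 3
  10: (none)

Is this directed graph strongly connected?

There is no directed path from 10 to 6, so the graph is not strongly connected.

No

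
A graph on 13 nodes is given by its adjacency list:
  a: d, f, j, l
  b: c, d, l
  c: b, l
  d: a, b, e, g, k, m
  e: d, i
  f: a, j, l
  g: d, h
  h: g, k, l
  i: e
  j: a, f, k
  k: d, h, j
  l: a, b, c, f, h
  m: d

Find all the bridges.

d-e, d-m, e-i

The edges on the cycle d-a-f-l-c-b-d are not bridges since each lies on that cycle.
But removing d-e disconnects d from e; removing i-e disconnects i from e; removing d-m disconnects d from m — these are bridges.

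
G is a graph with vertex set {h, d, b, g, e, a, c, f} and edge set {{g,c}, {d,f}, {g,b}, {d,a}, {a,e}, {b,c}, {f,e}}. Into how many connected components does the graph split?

h is isolated — a component by itself.
Starting from b we can reach b, c, g. That is one component of size 3.
Starting from a we can reach a, d, e, f. That is one component of size 4.
Total: 3 components.

3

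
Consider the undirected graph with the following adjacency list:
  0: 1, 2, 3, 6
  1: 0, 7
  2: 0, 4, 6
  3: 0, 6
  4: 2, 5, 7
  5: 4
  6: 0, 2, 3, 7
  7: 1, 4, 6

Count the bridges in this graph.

1

The edges on the cycle 2-6-3-0-2 are not bridges since each lies on that cycle.
But removing 5-4 disconnects 5 from 4 — this is a bridge.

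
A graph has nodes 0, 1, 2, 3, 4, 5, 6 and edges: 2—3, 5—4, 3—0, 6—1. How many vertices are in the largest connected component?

Starting from 1 we can reach 1, 6. That is one component of size 2.
Starting from 4 we can reach 4, 5. That is one component of size 2.
Starting from 0 we can reach 0, 2, 3. That is one component of size 3.
The largest has 3 vertices.

3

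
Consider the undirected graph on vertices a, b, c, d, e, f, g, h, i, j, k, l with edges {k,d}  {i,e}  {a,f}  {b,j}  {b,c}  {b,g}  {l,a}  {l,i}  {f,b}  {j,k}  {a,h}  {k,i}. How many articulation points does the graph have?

4

Removing a increases the component count from 1 to 2, so a is a cut vertex.
Removing b increases the component count from 1 to 3, so b is a cut vertex.
Removing i increases the component count from 1 to 2, so i is a cut vertex.
Likewise k is a cut vertex.
By contrast removing c leaves 1 component; it is not a cut vertex. No other vertex is a cut vertex either.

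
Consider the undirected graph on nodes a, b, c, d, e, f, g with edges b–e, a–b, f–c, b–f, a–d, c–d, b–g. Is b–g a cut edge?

Yes

Removing b–g leaves no path between b and g: the component count goes from 1 to 2. So it is a bridge.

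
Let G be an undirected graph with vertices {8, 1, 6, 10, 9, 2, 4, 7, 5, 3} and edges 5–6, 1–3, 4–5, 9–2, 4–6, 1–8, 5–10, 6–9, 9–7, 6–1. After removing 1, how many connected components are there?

3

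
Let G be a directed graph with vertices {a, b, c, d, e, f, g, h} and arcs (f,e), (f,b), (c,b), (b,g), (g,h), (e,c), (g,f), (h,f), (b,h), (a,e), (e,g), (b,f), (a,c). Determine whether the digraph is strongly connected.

There is no directed path from h to a, so the graph is not strongly connected.

No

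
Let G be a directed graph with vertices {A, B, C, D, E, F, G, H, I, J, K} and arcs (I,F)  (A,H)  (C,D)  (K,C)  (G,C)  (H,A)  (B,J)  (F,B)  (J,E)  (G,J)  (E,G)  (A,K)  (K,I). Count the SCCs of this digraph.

{E, G, J} are all mutually reachable — one SCC of size 3.
{A, H} are all mutually reachable — one SCC of size 2.
{D} is an SCC by itself.
{I} is an SCC by itself.
{B} is an SCC by itself.
(and 3 more singleton SCCs)
That gives 8 strongly connected components.

8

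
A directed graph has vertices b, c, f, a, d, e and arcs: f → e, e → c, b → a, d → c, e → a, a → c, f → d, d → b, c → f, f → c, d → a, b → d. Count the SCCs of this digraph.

{a, b, c, d, e, f} are all mutually reachable — one SCC of size 6.
That gives 1 strongly connected component.

1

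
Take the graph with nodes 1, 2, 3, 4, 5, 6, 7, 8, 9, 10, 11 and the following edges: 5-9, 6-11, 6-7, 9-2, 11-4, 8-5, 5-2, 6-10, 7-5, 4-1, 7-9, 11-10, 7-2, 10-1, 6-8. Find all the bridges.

The edges on the cycle 5-9-2-5 are not bridges since each lies on that cycle.
Every edge lies on some cycle, so there are no bridges.

none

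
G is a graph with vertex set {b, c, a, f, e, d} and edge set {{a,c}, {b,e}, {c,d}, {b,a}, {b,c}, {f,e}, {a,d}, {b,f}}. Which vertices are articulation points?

b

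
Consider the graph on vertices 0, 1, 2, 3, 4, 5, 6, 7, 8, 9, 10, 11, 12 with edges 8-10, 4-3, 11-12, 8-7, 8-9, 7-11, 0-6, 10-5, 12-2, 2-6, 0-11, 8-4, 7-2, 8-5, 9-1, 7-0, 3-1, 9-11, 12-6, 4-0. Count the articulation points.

Removing 8 increases the component count from 1 to 2, so 8 is a cut vertex.
By contrast removing 5 leaves 1 component; it is not a cut vertex. No other vertex is a cut vertex either.

1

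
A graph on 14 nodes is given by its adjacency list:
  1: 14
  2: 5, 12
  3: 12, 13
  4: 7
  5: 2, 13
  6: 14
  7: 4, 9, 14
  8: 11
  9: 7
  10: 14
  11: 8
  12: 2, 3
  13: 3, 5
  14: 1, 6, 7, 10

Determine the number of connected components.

Starting from 8 we can reach 8, 11. That is one component of size 2.
Starting from 2 we can reach 2, 3, 5, 12, 13. That is one component of size 5.
Starting from 1 we can reach 1, 4, 6, 7, 9, 10, 14. That is one component of size 7.
Total: 3 components.

3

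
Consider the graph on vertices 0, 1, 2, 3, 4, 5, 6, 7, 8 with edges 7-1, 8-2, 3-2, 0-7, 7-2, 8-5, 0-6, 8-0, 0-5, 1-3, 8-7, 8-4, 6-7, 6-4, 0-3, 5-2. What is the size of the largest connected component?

Starting from 0 we can reach 0, 1, 2, 3, 4, 5, 6, 7, 8. That is one component of size 9.
The largest has 9 vertices.

9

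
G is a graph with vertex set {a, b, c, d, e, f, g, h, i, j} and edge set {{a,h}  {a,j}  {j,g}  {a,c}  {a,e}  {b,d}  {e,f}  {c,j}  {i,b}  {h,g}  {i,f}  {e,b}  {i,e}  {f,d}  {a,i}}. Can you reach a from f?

Yes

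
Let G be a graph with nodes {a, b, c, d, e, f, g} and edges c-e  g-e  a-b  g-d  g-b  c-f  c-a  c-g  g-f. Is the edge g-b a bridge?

After removing g-b, the path g-c-a-b still connects them, so the edge is not a bridge.

No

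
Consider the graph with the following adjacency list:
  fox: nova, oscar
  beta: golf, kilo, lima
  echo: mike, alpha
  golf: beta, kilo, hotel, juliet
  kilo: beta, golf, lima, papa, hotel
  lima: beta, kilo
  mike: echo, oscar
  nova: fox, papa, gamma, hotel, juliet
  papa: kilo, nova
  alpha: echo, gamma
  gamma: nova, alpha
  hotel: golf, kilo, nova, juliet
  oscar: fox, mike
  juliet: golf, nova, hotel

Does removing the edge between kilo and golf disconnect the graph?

After removing kilo-golf, the path kilo-hotel-golf still connects them, so the edge is not a bridge.

No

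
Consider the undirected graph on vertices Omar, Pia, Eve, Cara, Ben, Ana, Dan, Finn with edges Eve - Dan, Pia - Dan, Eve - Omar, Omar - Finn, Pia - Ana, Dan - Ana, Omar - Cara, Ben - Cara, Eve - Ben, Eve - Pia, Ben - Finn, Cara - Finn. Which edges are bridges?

none

The edges on the cycle Omar-Cara-Finn-Omar are not bridges since each lies on that cycle.
Every edge lies on some cycle, so there are no bridges.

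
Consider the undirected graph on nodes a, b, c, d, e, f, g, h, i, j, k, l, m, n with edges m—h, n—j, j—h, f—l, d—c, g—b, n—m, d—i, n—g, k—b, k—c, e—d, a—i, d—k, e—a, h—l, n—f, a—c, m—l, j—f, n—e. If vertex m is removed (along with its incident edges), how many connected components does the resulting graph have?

With m gone, the remaining components are: {a, b, c, d, e, f, g, h, i, j, k, l, n}.
That is 1 component.

1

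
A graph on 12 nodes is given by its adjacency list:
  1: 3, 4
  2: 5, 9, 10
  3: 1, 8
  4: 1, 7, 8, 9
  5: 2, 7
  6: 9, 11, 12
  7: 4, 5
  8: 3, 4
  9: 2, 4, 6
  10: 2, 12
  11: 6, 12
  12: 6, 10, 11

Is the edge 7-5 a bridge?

After removing 7-5, the path 7-4-9-2-5 still connects them, so the edge is not a bridge.

No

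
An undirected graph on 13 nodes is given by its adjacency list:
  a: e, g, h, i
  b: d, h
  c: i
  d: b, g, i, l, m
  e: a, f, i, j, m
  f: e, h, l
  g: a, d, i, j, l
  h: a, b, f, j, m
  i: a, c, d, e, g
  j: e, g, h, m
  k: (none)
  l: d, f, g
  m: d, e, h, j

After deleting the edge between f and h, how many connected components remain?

f and h are still connected via f-e-j-h, so the component count stays at 2.

2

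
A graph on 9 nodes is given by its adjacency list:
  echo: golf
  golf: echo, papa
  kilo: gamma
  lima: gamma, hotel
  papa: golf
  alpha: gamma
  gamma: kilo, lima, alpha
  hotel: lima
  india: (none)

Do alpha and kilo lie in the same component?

Yes

From alpha we can reach kilo, lima, alpha, gamma, hotel, which includes kilo.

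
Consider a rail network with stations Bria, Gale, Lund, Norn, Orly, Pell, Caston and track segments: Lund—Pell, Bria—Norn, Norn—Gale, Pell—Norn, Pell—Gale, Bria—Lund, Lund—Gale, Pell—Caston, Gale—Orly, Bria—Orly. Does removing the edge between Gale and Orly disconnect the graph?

No

After removing Gale—Orly, the path Gale-Lund-Bria-Orly still connects them, so the edge is not a bridge.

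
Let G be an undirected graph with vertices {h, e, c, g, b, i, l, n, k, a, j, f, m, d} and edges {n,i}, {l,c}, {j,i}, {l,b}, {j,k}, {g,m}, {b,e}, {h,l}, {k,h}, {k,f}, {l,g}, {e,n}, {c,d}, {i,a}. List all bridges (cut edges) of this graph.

The edges on the cycle j-k-h-l-b-e-n-i-j are not bridges since each lies on that cycle.
But removing c - l disconnects c from l; removing g - l disconnects g from l; removing g - m disconnects g from m; removing a - i disconnects a from i — these are bridges.
In total 6 edges are bridges.

a-i, c-d, c-l, f-k, g-l, g-m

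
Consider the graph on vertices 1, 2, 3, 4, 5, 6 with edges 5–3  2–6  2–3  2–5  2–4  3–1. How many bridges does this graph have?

3

The edges on the cycle 2-5-3-2 are not bridges since each lies on that cycle.
But removing 3–1 disconnects 3 from 1; removing 2–4 disconnects 2 from 4; removing 2–6 disconnects 2 from 6 — these are bridges.
That makes 3 bridges.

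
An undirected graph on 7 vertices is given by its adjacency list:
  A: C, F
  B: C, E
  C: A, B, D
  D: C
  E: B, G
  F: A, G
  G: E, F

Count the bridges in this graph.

1

The edges on the cycle A-F-G-E-B-C-A are not bridges since each lies on that cycle.
But removing C-D disconnects C from D — this is a bridge.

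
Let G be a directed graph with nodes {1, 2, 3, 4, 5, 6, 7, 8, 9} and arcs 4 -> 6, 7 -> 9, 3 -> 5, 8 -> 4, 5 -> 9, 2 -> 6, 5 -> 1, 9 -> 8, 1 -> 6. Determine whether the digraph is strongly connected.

There is no directed path from 9 to 2, so the graph is not strongly connected.

No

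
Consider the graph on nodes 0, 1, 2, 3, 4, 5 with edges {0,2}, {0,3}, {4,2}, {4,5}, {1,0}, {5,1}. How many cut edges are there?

The edges on the cycle 4-5-1-0-2-4 are not bridges since each lies on that cycle.
But removing 0–3 disconnects 0 from 3 — this is a bridge.

1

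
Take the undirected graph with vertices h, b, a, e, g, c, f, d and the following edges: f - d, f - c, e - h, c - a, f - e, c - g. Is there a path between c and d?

From c we can reach a, c, d, e, f, g, h, which includes d.

Yes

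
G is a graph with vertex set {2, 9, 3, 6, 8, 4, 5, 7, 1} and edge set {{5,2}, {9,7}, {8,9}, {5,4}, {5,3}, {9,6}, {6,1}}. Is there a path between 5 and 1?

The component containing 5 is {2, 3, 4, 5}, and 1 is not in it.

No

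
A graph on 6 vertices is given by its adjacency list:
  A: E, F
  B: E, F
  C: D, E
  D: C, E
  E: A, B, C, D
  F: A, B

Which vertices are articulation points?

E

Removing E increases the component count from 1 to 2, so E is a cut vertex.
By contrast removing C leaves 1 component; it is not a cut vertex. No other vertex is a cut vertex either.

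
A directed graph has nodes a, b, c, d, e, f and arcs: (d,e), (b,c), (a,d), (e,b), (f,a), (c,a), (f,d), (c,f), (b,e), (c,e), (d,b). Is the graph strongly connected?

From e we can reach every vertex (a, b, c, d, e, f), and every vertex can reach e (a, b, c, d, e, f). So the whole graph is one strongly connected component.

Yes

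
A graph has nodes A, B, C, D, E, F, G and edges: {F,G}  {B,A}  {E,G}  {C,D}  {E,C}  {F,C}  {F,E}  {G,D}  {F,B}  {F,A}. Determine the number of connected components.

1

Starting from A we can reach A, B, C, D, E, F, G. That is one component of size 7.
Total: 1 component.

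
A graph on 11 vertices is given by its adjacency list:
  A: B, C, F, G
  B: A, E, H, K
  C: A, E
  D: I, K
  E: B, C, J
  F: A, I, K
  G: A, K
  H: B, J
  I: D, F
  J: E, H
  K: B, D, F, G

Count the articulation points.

Removing J, for instance, still leaves 1 component. No single vertex removal increases the component count — the graph has no articulation points.

0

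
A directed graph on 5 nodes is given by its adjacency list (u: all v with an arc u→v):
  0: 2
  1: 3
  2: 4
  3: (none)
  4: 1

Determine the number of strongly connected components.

5

{4} is an SCC by itself.
{1} is an SCC by itself.
{0} is an SCC by itself.
{3} is an SCC by itself.
{2} is an SCC by itself.
That gives 5 strongly connected components.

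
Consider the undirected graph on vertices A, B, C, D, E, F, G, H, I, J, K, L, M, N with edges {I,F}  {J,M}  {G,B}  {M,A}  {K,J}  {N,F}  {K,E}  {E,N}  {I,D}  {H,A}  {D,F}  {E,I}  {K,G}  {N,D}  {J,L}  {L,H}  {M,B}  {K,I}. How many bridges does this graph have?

0

The edges on the cycle N-D-F-N are not bridges since each lies on that cycle.
Every edge lies on some cycle, so there are no bridges.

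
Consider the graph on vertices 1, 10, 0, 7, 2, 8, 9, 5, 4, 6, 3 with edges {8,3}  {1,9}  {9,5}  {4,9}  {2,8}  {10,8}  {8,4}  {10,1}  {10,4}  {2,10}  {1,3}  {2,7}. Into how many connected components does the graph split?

3

6 is isolated — a component by itself.
0 is isolated — a component by itself.
Starting from 1 we can reach 1, 2, 3, 4, 5, 7, 8, 9, 10. That is one component of size 9.
Total: 3 components.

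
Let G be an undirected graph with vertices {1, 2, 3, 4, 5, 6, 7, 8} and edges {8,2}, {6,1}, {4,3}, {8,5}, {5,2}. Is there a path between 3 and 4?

From 3 we can reach 3, 4, which includes 4.

Yes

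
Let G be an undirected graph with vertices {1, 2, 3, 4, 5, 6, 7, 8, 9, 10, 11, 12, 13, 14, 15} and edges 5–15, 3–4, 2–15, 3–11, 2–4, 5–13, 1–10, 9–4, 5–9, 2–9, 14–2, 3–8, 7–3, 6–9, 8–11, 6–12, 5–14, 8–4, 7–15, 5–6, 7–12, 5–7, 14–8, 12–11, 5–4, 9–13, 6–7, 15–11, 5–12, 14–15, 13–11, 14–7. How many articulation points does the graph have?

Removing 14, for instance, still leaves 2 components. No single vertex removal increases the component count — the graph has no articulation points.

0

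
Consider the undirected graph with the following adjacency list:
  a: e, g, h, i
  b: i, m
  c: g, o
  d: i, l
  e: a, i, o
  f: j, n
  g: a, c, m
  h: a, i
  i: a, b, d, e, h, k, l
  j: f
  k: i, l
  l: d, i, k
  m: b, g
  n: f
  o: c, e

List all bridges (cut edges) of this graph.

f-j, f-n

The edges on the cycle i-k-l-i are not bridges since each lies on that cycle.
But removing f-j disconnects f from j; removing n-f disconnects n from f — these are bridges.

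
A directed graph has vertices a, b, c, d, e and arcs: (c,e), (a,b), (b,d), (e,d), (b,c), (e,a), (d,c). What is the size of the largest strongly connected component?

{a, b, c, d, e} are all mutually reachable — one SCC of size 5.
The largest has 5 vertices.

5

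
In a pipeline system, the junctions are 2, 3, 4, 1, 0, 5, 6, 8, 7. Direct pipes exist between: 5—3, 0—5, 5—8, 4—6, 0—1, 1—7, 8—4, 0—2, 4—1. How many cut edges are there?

The edges on the cycle 0-5-8-4-1-0 are not bridges since each lies on that cycle.
But removing 4—6 disconnects 4 from 6; removing 0—2 disconnects 0 from 2; removing 3—5 disconnects 3 from 5; removing 1—7 disconnects 1 from 7 — these are bridges.
That makes 4 bridges.

4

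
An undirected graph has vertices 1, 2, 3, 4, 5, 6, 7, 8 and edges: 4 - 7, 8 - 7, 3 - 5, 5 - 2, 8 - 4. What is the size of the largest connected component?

1 is isolated — a component by itself.
6 is isolated — a component by itself.
Starting from 4 we can reach 4, 7, 8. That is one component of size 3.
Starting from 2 we can reach 2, 3, 5. That is one component of size 3.
The largest has 3 vertices.

3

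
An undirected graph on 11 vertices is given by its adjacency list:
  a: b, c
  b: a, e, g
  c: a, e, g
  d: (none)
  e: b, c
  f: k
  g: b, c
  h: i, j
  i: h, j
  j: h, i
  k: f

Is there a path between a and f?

No

The component containing a is {a, b, c, e, g}, and f is not in it.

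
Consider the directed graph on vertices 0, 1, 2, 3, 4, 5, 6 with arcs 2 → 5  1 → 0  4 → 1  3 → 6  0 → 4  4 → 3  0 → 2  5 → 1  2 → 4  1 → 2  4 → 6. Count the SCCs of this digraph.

3

{0, 1, 2, 4, 5} are all mutually reachable — one SCC of size 5.
{6} is an SCC by itself.
{3} is an SCC by itself.
That gives 3 strongly connected components.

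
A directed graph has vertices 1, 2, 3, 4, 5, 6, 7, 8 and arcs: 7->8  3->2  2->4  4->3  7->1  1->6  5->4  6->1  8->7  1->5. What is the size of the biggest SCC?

3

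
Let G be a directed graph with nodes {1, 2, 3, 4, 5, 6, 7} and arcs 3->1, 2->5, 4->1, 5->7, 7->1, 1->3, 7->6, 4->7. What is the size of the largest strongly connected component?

{1, 3} are all mutually reachable — one SCC of size 2.
{2} is an SCC by itself.
{7} is an SCC by itself.
{4} is an SCC by itself.
{6} is an SCC by itself.
(and 1 more singleton SCC)
The largest has 2 vertices.

2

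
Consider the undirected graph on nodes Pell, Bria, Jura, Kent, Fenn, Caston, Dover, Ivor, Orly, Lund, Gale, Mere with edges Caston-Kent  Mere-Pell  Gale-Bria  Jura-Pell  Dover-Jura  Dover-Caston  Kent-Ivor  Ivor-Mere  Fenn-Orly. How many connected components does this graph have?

Lund is isolated — a component by itself.
Starting from Fenn we can reach Fenn, Orly. That is one component of size 2.
Starting from Bria we can reach Bria, Gale. That is one component of size 2.
Starting from Ivor we can reach Ivor, Jura, Kent, Mere, Pell, Dover, Caston. That is one component of size 7.
Total: 4 components.

4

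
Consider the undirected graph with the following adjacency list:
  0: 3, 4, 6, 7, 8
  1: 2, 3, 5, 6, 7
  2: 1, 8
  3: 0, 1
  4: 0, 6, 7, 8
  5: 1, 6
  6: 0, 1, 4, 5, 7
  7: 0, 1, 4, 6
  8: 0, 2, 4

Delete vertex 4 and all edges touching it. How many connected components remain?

With 4 gone, the remaining components are: {0, 1, 2, 3, 5, 6, 7, 8}.
That is 1 component.

1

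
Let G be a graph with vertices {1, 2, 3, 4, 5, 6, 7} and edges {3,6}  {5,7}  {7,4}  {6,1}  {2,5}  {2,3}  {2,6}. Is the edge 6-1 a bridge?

Removing 6-1 leaves no path between 6 and 1: the component count goes from 1 to 2. So it is a bridge.

Yes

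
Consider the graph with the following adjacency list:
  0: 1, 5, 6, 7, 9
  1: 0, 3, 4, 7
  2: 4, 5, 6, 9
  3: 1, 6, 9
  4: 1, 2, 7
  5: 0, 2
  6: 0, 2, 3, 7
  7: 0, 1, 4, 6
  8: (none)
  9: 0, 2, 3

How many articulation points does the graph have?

0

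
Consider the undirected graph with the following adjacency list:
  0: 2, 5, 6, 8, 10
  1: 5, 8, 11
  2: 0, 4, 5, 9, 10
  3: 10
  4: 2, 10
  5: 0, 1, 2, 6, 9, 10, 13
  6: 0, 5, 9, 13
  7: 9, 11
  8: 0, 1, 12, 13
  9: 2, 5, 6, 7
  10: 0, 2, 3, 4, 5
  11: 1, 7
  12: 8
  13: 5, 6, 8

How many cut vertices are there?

2

Removing 8 increases the component count from 1 to 2, so 8 is a cut vertex.
Removing 10 increases the component count from 1 to 2, so 10 is a cut vertex.
By contrast removing 6 leaves 1 component; it is not a cut vertex. No other vertex is a cut vertex either.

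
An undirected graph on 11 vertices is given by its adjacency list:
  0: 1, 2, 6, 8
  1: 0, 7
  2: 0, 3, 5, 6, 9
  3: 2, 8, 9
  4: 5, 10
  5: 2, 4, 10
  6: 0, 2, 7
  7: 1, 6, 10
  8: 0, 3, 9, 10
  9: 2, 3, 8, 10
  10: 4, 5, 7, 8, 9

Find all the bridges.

none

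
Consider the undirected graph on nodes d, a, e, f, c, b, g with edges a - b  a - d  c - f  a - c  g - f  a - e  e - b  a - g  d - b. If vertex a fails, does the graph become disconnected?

Yes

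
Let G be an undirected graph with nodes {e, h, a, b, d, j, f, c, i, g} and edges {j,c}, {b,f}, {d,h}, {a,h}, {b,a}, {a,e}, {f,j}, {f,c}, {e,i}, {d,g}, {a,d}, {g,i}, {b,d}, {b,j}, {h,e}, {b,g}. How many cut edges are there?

The edges on the cycle b-f-c-j-b are not bridges since each lies on that cycle.
Every edge lies on some cycle, so there are no bridges.

0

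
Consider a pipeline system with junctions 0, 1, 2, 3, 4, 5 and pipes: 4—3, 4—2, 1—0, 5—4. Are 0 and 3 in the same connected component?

No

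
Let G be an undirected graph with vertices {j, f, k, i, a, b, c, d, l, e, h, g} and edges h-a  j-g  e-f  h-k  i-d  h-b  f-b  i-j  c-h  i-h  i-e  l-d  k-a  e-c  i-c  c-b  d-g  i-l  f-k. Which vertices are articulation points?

i

Removing i increases the component count from 1 to 2, so i is a cut vertex.
By contrast removing b leaves 1 component; it is not a cut vertex. No other vertex is a cut vertex either.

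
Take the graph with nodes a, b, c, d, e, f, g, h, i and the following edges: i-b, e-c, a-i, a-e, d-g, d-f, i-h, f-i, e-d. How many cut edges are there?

The edges on the cycle a-e-d-f-i-a are not bridges since each lies on that cycle.
But removing d-g disconnects d from g; removing i-h disconnects i from h; removing e-c disconnects e from c; removing b-i disconnects b from i — these are bridges.
That makes 4 bridges.

4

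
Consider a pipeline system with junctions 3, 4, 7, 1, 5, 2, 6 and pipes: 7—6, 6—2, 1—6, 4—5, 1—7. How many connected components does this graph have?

3 is isolated — a component by itself.
Starting from 4 we can reach 4, 5. That is one component of size 2.
Starting from 1 we can reach 1, 2, 6, 7. That is one component of size 4.
Total: 3 components.

3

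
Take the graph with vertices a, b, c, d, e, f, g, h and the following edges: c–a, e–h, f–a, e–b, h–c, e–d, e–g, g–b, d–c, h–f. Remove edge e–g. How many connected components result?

e and g are still connected via e-b-g, so the component count stays at 1.

1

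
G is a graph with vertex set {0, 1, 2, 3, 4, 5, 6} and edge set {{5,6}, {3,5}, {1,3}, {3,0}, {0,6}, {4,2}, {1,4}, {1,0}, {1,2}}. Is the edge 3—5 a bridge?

No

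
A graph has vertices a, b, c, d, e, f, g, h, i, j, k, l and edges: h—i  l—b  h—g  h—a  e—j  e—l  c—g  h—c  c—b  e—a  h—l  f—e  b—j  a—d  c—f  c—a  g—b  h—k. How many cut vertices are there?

2

Removing a increases the component count from 1 to 2, so a is a cut vertex.
Removing h increases the component count from 1 to 3, so h is a cut vertex.
By contrast removing e leaves 1 component; it is not a cut vertex. No other vertex is a cut vertex either.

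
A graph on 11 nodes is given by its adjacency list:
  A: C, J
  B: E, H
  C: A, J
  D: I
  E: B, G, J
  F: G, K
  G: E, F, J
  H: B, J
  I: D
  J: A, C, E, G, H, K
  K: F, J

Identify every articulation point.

Removing J increases the component count from 2 to 3, so J is a cut vertex.
By contrast removing B leaves 2 components; it is not a cut vertex. No other vertex is a cut vertex either.

J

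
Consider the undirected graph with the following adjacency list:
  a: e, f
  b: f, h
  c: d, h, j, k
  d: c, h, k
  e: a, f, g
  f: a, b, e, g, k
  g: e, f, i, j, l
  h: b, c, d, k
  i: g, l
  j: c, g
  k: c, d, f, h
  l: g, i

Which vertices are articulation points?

Removing g increases the component count from 1 to 2, so g is a cut vertex.
By contrast removing h leaves 1 component; it is not a cut vertex. No other vertex is a cut vertex either.

g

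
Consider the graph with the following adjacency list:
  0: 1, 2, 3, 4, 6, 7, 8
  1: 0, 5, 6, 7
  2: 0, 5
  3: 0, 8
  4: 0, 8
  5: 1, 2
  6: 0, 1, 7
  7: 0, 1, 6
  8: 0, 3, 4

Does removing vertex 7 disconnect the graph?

No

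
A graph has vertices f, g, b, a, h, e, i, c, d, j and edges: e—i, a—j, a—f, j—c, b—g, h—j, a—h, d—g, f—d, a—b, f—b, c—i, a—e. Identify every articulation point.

Removing a increases the component count from 1 to 2, so a is a cut vertex.
By contrast removing c leaves 1 component; it is not a cut vertex. No other vertex is a cut vertex either.

a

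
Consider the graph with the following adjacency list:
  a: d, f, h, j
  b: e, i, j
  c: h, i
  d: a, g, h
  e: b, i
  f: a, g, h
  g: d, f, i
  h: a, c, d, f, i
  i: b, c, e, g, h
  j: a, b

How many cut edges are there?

0

The edges on the cycle i-b-e-i are not bridges since each lies on that cycle.
Every edge lies on some cycle, so there are no bridges.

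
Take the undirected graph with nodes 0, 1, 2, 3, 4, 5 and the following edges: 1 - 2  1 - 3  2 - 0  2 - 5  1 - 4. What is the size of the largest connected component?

Starting from 0 we can reach 0, 1, 2, 3, 4, 5. That is one component of size 6.
The largest has 6 vertices.

6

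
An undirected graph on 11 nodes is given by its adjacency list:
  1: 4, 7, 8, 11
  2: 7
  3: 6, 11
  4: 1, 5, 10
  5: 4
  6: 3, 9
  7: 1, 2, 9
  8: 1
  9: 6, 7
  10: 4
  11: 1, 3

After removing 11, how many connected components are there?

1

With 11 gone, the remaining components are: {1, 2, 3, 4, 5, 6, 7, 8, 9, 10}.
That is 1 component.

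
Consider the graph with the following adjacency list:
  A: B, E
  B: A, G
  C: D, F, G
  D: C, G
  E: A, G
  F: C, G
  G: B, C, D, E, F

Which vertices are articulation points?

G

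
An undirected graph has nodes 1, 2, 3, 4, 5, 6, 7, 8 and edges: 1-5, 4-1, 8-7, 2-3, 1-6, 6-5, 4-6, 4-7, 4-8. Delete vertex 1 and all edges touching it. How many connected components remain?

With 1 gone, the remaining components are: {2, 3}; {4, 5, 6, 7, 8}.
That is 2 components.

2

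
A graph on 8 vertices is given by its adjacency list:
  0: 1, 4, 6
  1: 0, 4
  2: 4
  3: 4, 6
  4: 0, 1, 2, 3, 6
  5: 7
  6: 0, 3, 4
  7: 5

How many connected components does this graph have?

2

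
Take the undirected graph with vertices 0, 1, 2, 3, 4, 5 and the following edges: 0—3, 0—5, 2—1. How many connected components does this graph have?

3

4 is isolated — a component by itself.
Starting from 1 we can reach 1, 2. That is one component of size 2.
Starting from 0 we can reach 0, 3, 5. That is one component of size 3.
Total: 3 components.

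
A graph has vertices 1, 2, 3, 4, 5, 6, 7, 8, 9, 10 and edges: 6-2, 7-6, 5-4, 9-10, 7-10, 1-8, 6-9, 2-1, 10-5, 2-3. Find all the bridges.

1-2, 1-8, 10-5, 2-3, 2-6, 4-5

The edges on the cycle 7-6-9-10-7 are not bridges since each lies on that cycle.
But removing 6-2 disconnects 6 from 2; removing 2-1 disconnects 2 from 1; removing 8-1 disconnects 8 from 1; removing 10-5 disconnects 10 from 5 — these are bridges.
In total 6 edges are bridges.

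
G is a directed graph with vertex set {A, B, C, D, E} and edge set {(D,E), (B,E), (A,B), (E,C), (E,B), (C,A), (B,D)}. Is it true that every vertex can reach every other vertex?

Yes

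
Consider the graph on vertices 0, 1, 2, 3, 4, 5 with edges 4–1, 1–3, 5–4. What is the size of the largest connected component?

2 is isolated — a component by itself.
0 is isolated — a component by itself.
Starting from 1 we can reach 1, 3, 4, 5. That is one component of size 4.
The largest has 4 vertices.

4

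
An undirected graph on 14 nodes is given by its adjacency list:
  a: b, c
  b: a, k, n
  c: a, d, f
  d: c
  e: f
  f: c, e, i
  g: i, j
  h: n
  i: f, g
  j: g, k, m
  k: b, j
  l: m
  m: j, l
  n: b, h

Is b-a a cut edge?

No

After removing b-a, the path b-k-j-g-i-f-c-a still connects them, so the edge is not a bridge.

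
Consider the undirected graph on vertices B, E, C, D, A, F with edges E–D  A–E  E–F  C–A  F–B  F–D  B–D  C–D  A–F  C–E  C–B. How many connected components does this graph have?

1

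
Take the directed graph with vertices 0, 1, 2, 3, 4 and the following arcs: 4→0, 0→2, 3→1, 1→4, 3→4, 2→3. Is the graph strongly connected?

Yes

From 3 we can reach every vertex (0, 1, 2, 3, 4), and every vertex can reach 3 (0, 1, 2, 3, 4). So the whole graph is one strongly connected component.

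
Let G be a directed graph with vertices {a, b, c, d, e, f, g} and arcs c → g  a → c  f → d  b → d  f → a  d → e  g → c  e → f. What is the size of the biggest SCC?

3

{d, e, f} are all mutually reachable — one SCC of size 3.
{c, g} are all mutually reachable — one SCC of size 2.
{b} is an SCC by itself.
{a} is an SCC by itself.
The largest has 3 vertices.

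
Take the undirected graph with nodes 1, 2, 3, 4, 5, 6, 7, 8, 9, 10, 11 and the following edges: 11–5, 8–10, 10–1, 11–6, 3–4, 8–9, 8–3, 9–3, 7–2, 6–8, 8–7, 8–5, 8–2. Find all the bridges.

The edges on the cycle 11-6-8-5-11 are not bridges since each lies on that cycle.
But removing 3–4 disconnects 3 from 4; removing 1–10 disconnects 1 from 10; removing 10–8 disconnects 10 from 8 — these are bridges.

1-10, 10-8, 3-4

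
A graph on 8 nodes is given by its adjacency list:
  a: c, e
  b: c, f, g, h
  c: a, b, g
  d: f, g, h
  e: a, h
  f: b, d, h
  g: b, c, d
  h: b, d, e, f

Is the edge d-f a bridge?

After removing d-f, the path d-h-f still connects them, so the edge is not a bridge.

No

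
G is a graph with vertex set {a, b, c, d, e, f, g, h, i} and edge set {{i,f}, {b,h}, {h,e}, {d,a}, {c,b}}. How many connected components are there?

g is isolated — a component by itself.
Starting from a we can reach a, d. That is one component of size 2.
Starting from f we can reach f, i. That is one component of size 2.
Starting from b we can reach b, c, e, h. That is one component of size 4.
Total: 4 components.

4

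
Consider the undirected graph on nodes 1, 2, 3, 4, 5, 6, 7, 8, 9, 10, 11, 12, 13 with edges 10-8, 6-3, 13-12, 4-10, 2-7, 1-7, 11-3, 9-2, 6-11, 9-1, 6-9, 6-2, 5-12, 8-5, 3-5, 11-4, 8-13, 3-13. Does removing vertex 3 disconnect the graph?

No

Deleting 3 leaves 1 component (was 1) (its neighbors 5, 6, 11, 13 remain connected to each other), so 3 is not a cut vertex.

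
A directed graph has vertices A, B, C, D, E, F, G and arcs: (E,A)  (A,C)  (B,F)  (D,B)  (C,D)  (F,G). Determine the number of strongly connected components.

7

{G} is an SCC by itself.
{B} is an SCC by itself.
{F} is an SCC by itself.
{E} is an SCC by itself.
{A} is an SCC by itself.
(and 2 more singleton SCCs)
That gives 7 strongly connected components.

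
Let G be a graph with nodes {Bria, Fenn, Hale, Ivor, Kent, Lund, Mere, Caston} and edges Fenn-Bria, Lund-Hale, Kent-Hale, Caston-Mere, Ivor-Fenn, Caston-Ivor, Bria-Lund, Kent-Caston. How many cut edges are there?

1

The edges on the cycle Kent-Caston-Ivor-Fenn-Bria-Lund-Hale-Kent are not bridges since each lies on that cycle.
But removing Caston-Mere disconnects Caston from Mere — this is a bridge.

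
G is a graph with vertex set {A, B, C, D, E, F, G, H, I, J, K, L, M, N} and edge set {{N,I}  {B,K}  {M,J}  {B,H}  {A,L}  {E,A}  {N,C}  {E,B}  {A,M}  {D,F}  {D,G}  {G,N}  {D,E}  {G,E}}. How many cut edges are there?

11

The edges on the cycle D-G-E-D are not bridges since each lies on that cycle.
But removing J–M disconnects J from M; removing A–L disconnects A from L; removing B–K disconnects B from K; removing N–I disconnects N from I — these are bridges.
In total 11 edges are bridges.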